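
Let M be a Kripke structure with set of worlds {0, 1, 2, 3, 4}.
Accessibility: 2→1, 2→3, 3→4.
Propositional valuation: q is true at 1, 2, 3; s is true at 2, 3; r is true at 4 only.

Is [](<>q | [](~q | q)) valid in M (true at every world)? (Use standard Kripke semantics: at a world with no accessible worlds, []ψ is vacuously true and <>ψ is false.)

Yes

Let φ = [](<>q | [](~q | q)). Evaluate φ at each world:
  0 (successors ∅): φ is true.
  1 (successors ∅): φ is true.
  2 (successors {1, 3}): φ is true.
  3 (successors {4}): φ is true.
  4 (successors ∅): φ is true.
For instance, at 2:
  At 2: [](<>q | [](~q | q)) requires <>q | [](~q | q) at every successor {1, 3}.
      At 1: <>q is false, [](~q | q) is true, so <>q | [](~q | q) is true.
      At 3: <>q is false, [](~q | q) is true, so <>q | [](~q | q) is true.
  So [](<>q | [](~q | q)) is true at 2.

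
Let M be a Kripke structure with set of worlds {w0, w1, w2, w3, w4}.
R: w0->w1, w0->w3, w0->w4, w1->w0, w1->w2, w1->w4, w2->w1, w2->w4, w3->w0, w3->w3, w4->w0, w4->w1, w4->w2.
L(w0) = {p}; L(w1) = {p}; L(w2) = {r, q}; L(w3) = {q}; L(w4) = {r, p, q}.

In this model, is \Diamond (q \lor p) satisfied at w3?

Yes

At w3: \Diamond (q \lor p) requires q \lor p at some successor in {w0, w3}.
  q \lor p holds at w0, so \Diamond (q \lor p) is true at w3.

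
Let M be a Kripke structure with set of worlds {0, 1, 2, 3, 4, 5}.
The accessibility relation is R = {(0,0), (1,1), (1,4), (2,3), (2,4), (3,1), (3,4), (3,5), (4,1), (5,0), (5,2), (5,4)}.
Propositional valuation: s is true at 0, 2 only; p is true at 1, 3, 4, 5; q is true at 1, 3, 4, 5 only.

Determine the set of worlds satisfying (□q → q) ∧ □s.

Recall that □ψ holds at a world iff ψ holds at every accessible world, and ◇ψ holds iff ψ holds at some accessible world.
Let φ = (□q → q) ∧ □s. Evaluate φ at each world:
  0 (successors {0}): φ is true.
  1 (successors {1, 4}): φ is false.
  2 (successors {3, 4}): φ is false.
  3 (successors {1, 4, 5}): φ is false.
  4 (successors {1}): φ is false.
  5 (successors {0, 2, 4}): φ is false.
For instance, at 0:
  At 0: □q → q is true, □s is true, so (□q → q) ∧ □s is true.
    At 0: □q is false, q is false, so □q → q is true.
      At 0: □q requires q at every successor {0}.
        q fails at 0, so □q is false at 0.
    At 0: □s requires s at every successor {0}.
      At 0: s is true.
    So □s is true at 0.
Satisfying worlds: {0}

0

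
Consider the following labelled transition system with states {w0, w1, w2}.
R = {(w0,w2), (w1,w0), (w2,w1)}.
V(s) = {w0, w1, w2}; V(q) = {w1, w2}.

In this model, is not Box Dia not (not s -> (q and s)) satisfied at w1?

At w1: Box Dia not (not s -> (q and s)) is false, so not Box Dia not (not s -> (q and s)) is true.
  At w1: Box Dia not (not s -> (q and s)) requires Dia not (not s -> (q and s)) at every successor {w0}.
    Dia not (not s -> (q and s)) fails at w0, so Box Dia not (not s -> (q and s)) is false at w1.
      At w0: Dia not (not s -> (q and s)) requires not (not s -> (q and s)) at some successor in {w2}.
        At w2: not (not s -> (q and s)) is false.
      So Dia not (not s -> (q and s)) is false at w0.

Yes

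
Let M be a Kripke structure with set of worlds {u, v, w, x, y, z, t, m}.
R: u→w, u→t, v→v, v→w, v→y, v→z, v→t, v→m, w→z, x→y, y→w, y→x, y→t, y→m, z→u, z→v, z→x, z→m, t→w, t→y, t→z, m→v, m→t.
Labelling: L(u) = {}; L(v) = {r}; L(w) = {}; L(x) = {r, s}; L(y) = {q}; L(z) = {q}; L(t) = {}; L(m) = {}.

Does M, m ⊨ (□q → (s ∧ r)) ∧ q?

At m: □q → (s ∧ r) is true, q is false, so (□q → (s ∧ r)) ∧ q is false.
  At m: □q is false, s ∧ r is false, so □q → (s ∧ r) is true.
    At m: □q requires q at every successor {v, t}.
      q fails at v, so □q is false at m.

No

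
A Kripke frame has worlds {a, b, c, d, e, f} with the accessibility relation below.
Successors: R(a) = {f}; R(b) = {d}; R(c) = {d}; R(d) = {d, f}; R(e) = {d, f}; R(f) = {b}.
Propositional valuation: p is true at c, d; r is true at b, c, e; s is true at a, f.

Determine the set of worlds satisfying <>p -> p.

Let φ = <>p -> p. Evaluate φ at each world:
  a (successors {f}): φ is true.
  b (successors {d}): φ is false.
  c (successors {d}): φ is true.
  d (successors {d, f}): φ is true.
  e (successors {d, f}): φ is false.
  f (successors {b}): φ is true.
For instance, at b:
  At b: <>p is true, p is false, so <>p -> p is false.
    At b: <>p requires p at some successor in {d}.
      p holds at d, so <>p is true at b.
Satisfying worlds: {a, c, d, f}

a, c, d, f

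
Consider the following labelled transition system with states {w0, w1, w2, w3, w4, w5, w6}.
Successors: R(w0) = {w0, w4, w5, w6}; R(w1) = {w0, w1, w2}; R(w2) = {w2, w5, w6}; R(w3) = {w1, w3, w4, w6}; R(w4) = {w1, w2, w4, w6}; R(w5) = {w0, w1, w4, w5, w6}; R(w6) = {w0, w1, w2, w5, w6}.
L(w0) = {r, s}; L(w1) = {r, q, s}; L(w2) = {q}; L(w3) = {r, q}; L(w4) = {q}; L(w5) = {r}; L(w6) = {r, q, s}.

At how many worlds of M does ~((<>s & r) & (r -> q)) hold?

4

Recall that <>ψ holds at a world iff ψ holds at some accessible world.
Let φ = ~((<>s & r) & (r -> q)). Evaluate φ at each world:
  w0 (successors {w0, w4, w5, w6}): φ is true.
  w1 (successors {w0, w1, w2}): φ is false.
  w2 (successors {w2, w5, w6}): φ is true.
  w3 (successors {w1, w3, w4, w6}): φ is false.
  w4 (successors {w1, w2, w4, w6}): φ is true.
  w5 (successors {w0, w1, w4, w5, w6}): φ is true.
  w6 (successors {w0, w1, w2, w5, w6}): φ is false.
For instance, at w3:
  At w3: (<>s & r) & (r -> q) is true, so ~((<>s & r) & (r -> q)) is false.
    At w3: <>s & r is true, r -> q is true, so (<>s & r) & (r -> q) is true.
      At w3: <>s is true, r is true, so <>s & r is true.
Satisfying worlds: {w0, w2, w4, w5}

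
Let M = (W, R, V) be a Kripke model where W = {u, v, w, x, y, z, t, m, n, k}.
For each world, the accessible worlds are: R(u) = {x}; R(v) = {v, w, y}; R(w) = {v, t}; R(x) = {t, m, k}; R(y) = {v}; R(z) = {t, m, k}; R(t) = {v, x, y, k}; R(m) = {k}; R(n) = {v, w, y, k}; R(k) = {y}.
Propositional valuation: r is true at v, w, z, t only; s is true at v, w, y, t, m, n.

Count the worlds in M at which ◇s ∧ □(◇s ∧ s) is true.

Let φ = ◇s ∧ □(◇s ∧ s). Evaluate φ at each world:
  u (successors {x}): φ is false.
  v (successors {v, w, y}): φ is true.
  w (successors {v, t}): φ is true.
  x (successors {t, m, k}): φ is false.
  y (successors {v}): φ is true.
  z (successors {t, m, k}): φ is false.
  t (successors {v, x, y, k}): φ is false.
  m (successors {k}): φ is false.
  n (successors {v, w, y, k}): φ is false.
  k (successors {y}): φ is true.
For instance, at x:
  At x: ◇s is true, □(◇s ∧ s) is false, so ◇s ∧ □(◇s ∧ s) is false.
    At x: ◇s requires s at some successor in {t, m, k}.
      s holds at t, so ◇s is true at x.
    At x: □(◇s ∧ s) requires ◇s ∧ s at every successor {t, m, k}.
      ◇s ∧ s fails at m, so □(◇s ∧ s) is false at x.
Satisfying worlds: {v, w, y, k}

4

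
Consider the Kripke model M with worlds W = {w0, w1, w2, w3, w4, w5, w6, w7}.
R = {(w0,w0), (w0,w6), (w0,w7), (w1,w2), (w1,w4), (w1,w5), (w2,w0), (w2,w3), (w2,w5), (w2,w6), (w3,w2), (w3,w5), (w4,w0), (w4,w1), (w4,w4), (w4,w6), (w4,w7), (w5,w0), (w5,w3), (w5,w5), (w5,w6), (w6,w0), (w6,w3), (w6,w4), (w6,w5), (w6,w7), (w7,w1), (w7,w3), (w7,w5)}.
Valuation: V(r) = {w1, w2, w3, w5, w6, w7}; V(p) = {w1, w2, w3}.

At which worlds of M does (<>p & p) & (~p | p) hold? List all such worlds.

Let φ = (<>p & p) & (~p | p). Evaluate φ at each world:
  w0 (successors {w0, w6, w7}): φ is false.
  w1 (successors {w2, w4, w5}): φ is true.
  w2 (successors {w0, w3, w5, w6}): φ is true.
  w3 (successors {w2, w5}): φ is true.
  w4 (successors {w0, w1, w4, w6, w7}): φ is false.
  w5 (successors {w0, w3, w5, w6}): φ is false.
  w6 (successors {w0, w3, w4, w5, w7}): φ is false.
  w7 (successors {w1, w3, w5}): φ is false.
For instance, at w4:
  At w4: <>p & p is false, ~p | p is true, so (<>p & p) & (~p | p) is false.
    At w4: <>p is true, p is false, so <>p & p is false.
      At w4: <>p requires p at some successor in {w0, w1, w4, w6, w7}.
        p holds at w1, so <>p is true at w4.
Satisfying worlds: {w1, w2, w3}

w1, w2, w3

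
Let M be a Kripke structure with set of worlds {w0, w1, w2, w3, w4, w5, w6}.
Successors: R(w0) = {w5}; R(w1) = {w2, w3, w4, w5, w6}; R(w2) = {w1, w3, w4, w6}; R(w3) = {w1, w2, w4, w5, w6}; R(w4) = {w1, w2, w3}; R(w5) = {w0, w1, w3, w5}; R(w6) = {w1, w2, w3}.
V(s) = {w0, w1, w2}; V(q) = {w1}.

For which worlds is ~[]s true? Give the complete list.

Let φ = ~[]s. Evaluate φ at each world:
  w0 (successors {w5}): φ is true.
  w1 (successors {w2, w3, w4, w5, w6}): φ is true.
  w2 (successors {w1, w3, w4, w6}): φ is true.
  w3 (successors {w1, w2, w4, w5, w6}): φ is true.
  w4 (successors {w1, w2, w3}): φ is true.
  w5 (successors {w0, w1, w3, w5}): φ is true.
  w6 (successors {w1, w2, w3}): φ is true.
For instance, at w3:
  At w3: []s is false, so ~[]s is true.
    At w3: []s requires s at every successor {w1, w2, w4, w5, w6}.
      s fails at w4, so []s is false at w3.
Satisfying worlds: {w0, w1, w2, w3, w4, w5, w6}

w0, w1, w2, w3, w4, w5, w6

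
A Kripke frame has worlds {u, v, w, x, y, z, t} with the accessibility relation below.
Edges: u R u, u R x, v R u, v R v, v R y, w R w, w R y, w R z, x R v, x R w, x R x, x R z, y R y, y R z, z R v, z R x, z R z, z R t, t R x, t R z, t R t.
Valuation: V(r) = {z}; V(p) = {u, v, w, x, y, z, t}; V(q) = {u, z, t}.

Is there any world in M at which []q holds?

No

Let φ = []q. Evaluate φ at each world:
  u (successors {u, x}): φ is false.
  v (successors {u, v, y}): φ is false.
  w (successors {w, y, z}): φ is false.
  x (successors {v, w, x, z}): φ is false.
  y (successors {y, z}): φ is false.
  z (successors {v, x, z, t}): φ is false.
  t (successors {x, z, t}): φ is false.
For instance, at w:
  At w: []q requires q at every successor {w, y, z}.
    q fails at w, so []q is false at w.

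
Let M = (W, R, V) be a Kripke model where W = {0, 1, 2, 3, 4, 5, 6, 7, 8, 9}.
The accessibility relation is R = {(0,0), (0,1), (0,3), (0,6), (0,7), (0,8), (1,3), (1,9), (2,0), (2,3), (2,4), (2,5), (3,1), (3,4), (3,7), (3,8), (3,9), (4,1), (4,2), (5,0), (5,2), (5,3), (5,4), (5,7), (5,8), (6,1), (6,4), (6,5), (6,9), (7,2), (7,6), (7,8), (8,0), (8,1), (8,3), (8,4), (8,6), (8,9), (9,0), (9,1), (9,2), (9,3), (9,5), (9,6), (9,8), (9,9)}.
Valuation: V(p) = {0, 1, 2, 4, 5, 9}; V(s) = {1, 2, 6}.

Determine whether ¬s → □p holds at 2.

Yes

At 2: ¬s is false, □p is false, so ¬s → □p is true.
  At 2: □p requires p at every successor {0, 3, 4, 5}.
    p fails at 3, so □p is false at 2.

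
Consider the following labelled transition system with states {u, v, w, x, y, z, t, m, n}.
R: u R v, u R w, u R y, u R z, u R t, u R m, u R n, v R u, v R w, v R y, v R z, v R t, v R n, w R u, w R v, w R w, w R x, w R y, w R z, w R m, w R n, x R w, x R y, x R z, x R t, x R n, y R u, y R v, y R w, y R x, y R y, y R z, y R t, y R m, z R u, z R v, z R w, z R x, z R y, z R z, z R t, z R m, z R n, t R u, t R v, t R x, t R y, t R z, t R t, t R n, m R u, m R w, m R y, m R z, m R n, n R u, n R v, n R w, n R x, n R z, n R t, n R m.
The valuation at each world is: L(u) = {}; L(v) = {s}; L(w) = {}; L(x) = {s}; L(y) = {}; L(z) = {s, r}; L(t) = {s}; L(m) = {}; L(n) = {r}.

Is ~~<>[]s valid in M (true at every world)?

Recall that []ψ holds at a world iff ψ holds at every accessible world, and <>ψ holds iff ψ holds at some accessible world.
Let φ = ~~<>[]s. Evaluate φ at each world:
  u (successors {v, w, y, z, t, m, n}): φ is false.
  v (successors {u, w, y, z, t, n}): φ is false.
  w (successors {u, v, w, x, y, z, m, n}): φ is false.
  x (successors {w, y, z, t, n}): φ is false.
  y (successors {u, v, w, x, y, z, t, m}): φ is false.
  z (successors {u, v, w, x, y, z, t, m, n}): φ is false.
  t (successors {u, v, x, y, z, t, n}): φ is false.
  m (successors {u, w, y, z, n}): φ is false.
  n (successors {u, v, w, x, z, t, m}): φ is false.
Detail at u (counterexample):
  At u: ~<>[]s is true, so ~~<>[]s is false.
    At u: <>[]s is false, so ~<>[]s is true.
      At u: <>[]s requires []s at some successor in {v, w, y, z, t, m, n}.
        At v: []s is false.
        At w: []s is false.
        At y: []s is false.
        At z: []s is false.
        At t: []s is false.
        At m: []s is false.
        At n: []s is false.
      So <>[]s is false at u.

No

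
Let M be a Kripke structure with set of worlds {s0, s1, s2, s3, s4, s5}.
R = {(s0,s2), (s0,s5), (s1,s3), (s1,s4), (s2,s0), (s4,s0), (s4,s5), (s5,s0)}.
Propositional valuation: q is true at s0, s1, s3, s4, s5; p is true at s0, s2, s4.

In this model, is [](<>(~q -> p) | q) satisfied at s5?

Recall that []ψ holds at a world iff ψ holds at every accessible world, and <>ψ holds iff ψ holds at some accessible world.
At s5: [](<>(~q -> p) | q) requires <>(~q -> p) | q at every successor {s0}.
    At s0: <>(~q -> p) is true, q is true, so <>(~q -> p) | q is true.
      At s0: <>(~q -> p) requires ~q -> p at some successor in {s2, s5}.
        ~q -> p holds at s2, so <>(~q -> p) is true at s0.
So [](<>(~q -> p) | q) is true at s5.

Yes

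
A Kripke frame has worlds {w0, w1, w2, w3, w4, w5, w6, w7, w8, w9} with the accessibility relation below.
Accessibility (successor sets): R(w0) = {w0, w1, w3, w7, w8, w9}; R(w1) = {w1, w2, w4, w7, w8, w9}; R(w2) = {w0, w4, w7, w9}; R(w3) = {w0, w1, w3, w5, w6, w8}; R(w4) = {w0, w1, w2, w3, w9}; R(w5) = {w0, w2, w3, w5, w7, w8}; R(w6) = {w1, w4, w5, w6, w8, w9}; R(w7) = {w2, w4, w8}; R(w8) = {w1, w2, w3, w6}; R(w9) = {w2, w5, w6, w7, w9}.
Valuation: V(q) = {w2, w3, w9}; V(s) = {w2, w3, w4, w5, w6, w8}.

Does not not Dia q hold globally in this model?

Yes

Let φ = not not Dia q. Evaluate φ at each world:
  w0 (successors {w0, w1, w3, w7, w8, w9}): φ is true.
  w1 (successors {w1, w2, w4, w7, w8, w9}): φ is true.
  w2 (successors {w0, w4, w7, w9}): φ is true.
  w3 (successors {w0, w1, w3, w5, w6, w8}): φ is true.
  w4 (successors {w0, w1, w2, w3, w9}): φ is true.
  w5 (successors {w0, w2, w3, w5, w7, w8}): φ is true.
  w6 (successors {w1, w4, w5, w6, w8, w9}): φ is true.
  w7 (successors {w2, w4, w8}): φ is true.
  w8 (successors {w1, w2, w3, w6}): φ is true.
  w9 (successors {w2, w5, w6, w7, w9}): φ is true.
For instance, at w8:
  At w8: not Dia q is false, so not not Dia q is true.
    At w8: Dia q is true, so not Dia q is false.
      At w8: Dia q requires q at some successor in {w1, w2, w3, w6}.
        q holds at w2, so Dia q is true at w8.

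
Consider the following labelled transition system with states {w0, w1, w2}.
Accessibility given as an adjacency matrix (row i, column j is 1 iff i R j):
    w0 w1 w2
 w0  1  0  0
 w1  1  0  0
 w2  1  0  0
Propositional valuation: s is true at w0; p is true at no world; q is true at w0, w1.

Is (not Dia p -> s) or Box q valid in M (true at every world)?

Recall that Box ψ holds at a world iff ψ holds at every accessible world, and Dia ψ holds iff ψ holds at some accessible world.
Let φ = (not Dia p -> s) or Box q. Evaluate φ at each world:
  w0 (successors {w0}): φ is true.
  w1 (successors {w0}): φ is true.
  w2 (successors {w0}): φ is true.
For instance, at w1:
  At w1: not Dia p -> s is false, Box q is true, so (not Dia p -> s) or Box q is true.
    At w1: not Dia p is true, s is false, so not Dia p -> s is false.
      At w1: Dia p is false, so not Dia p is true.
    At w1: Box q requires q at every successor {w0}.
      At w0: q is true.
    So Box q is true at w1.

Yes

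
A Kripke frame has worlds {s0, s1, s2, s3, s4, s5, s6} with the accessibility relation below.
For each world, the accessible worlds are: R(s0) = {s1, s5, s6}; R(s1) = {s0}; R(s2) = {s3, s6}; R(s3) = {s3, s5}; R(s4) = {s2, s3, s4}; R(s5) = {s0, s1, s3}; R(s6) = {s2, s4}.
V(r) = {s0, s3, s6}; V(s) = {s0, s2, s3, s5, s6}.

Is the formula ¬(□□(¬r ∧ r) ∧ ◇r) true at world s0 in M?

At s0: □□(¬r ∧ r) ∧ ◇r is false, so ¬(□□(¬r ∧ r) ∧ ◇r) is true.
  At s0: □□(¬r ∧ r) is false, ◇r is true, so □□(¬r ∧ r) ∧ ◇r is false.
    At s0: □□(¬r ∧ r) requires □(¬r ∧ r) at every successor {s1, s5, s6}.
      □(¬r ∧ r) fails at s1, so □□(¬r ∧ r) is false at s0.
    At s0: ◇r requires r at some successor in {s1, s5, s6}.
      r holds at s6, so ◇r is true at s0.

Yes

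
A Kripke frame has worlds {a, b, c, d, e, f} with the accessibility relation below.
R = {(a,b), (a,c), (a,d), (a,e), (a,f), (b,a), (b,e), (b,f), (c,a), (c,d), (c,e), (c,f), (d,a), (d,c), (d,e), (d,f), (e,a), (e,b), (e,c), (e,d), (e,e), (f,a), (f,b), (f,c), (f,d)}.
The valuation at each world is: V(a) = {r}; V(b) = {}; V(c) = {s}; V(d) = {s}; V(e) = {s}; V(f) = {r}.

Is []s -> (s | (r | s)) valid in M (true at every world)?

Recall that []ψ holds at a world iff ψ holds at every accessible world, and <>ψ holds iff ψ holds at some accessible world.
Let φ = []s -> (s | (r | s)). Evaluate φ at each world:
  a (successors {b, c, d, e, f}): φ is true.
  b (successors {a, e, f}): φ is true.
  c (successors {a, d, e, f}): φ is true.
  d (successors {a, c, e, f}): φ is true.
  e (successors {a, b, c, d, e}): φ is true.
  f (successors {a, b, c, d}): φ is true.
For instance, at e:
  At e: []s is false, s | (r | s) is true, so []s -> (s | (r | s)) is true.
    At e: []s requires s at every successor {a, b, c, d, e}.
      s fails at a, so []s is false at e.

Yes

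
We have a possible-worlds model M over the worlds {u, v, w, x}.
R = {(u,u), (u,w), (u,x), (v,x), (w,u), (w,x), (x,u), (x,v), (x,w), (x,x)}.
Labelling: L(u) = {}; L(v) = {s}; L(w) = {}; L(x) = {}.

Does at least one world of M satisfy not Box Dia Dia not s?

Recall that Box ψ holds at a world iff ψ holds at every accessible world, and Dia ψ holds iff ψ holds at some accessible world.
Let φ = not Box Dia Dia not s. Evaluate φ at each world:
  u (successors {u, w, x}): φ is false.
  v (successors {x}): φ is false.
  w (successors {u, x}): φ is false.
  x (successors {u, v, w, x}): φ is false.
For instance, at x:
  At x: Box Dia Dia not s is true, so not Box Dia Dia not s is false.
    At x: Box Dia Dia not s requires Dia Dia not s at every successor {u, v, w, x}.
      At u: Dia Dia not s is true.
      At v: Dia Dia not s is true.
      At w: Dia Dia not s is true.
      At x: Dia Dia not s is true.
    So Box Dia Dia not s is true at x.

No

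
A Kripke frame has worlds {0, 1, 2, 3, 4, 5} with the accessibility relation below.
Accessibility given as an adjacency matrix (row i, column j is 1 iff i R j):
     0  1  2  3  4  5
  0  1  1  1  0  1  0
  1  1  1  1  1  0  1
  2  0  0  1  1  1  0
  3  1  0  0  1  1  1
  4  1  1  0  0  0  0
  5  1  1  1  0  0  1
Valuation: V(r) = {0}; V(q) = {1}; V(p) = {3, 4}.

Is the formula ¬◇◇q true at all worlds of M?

Let φ = ¬◇◇q. Evaluate φ at each world:
  0 (successors {0, 1, 2, 4}): φ is false.
  1 (successors {0, 1, 2, 3, 5}): φ is false.
  2 (successors {2, 3, 4}): φ is false.
  3 (successors {0, 3, 4, 5}): φ is false.
  4 (successors {0, 1}): φ is false.
  5 (successors {0, 1, 2, 5}): φ is false.
Detail at 0 (counterexample):
  At 0: ◇◇q is true, so ¬◇◇q is false.
    At 0: ◇◇q requires ◇q at some successor in {0, 1, 2, 4}.
      ◇q holds at 0, so ◇◇q is true at 0.

No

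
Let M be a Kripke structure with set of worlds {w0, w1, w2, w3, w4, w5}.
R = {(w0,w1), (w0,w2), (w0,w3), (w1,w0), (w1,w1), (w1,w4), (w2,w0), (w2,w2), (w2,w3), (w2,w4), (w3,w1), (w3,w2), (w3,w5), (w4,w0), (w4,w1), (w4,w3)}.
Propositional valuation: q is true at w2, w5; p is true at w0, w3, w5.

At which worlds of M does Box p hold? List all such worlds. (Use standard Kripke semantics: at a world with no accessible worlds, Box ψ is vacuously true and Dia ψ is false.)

w5

Let φ = Box p. Evaluate φ at each world:
  w0 (successors {w1, w2, w3}): φ is false.
  w1 (successors {w0, w1, w4}): φ is false.
  w2 (successors {w0, w2, w3, w4}): φ is false.
  w3 (successors {w1, w2, w5}): φ is false.
  w4 (successors {w0, w1, w3}): φ is false.
  w5 (successors ∅): φ is true.
For instance, at w2:
  At w2: Box p requires p at every successor {w0, w2, w3, w4}.
    p fails at w2, so Box p is false at w2.
Satisfying worlds: {w5}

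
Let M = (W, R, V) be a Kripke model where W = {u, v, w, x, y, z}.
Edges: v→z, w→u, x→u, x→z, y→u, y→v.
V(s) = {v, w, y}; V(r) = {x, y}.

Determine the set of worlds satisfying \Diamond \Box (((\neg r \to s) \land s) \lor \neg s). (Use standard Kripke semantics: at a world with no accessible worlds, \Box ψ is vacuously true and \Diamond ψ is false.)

Let φ = \Diamond \Box (((\neg r \to s) \land s) \lor \neg s). Evaluate φ at each world:
  u (successors ∅): φ is false.
  v (successors {z}): φ is true.
  w (successors {u}): φ is true.
  x (successors {u, z}): φ is true.
  y (successors {u, v}): φ is true.
  z (successors ∅): φ is false.
For instance, at v:
  At v: \Diamond \Box (((\neg r \to s) \land s) \lor \neg s) requires \Box (((\neg r \to s) \land s) \lor \neg s) at some successor in {z}.
    \Box (((\neg r \to s) \land s) \lor \neg s) holds at z, so \Diamond \Box (((\neg r \to s) \land s) \lor \neg s) is true at v.
      At z: no accessible worlds, so \Box (((\neg r \to s) \land s) \lor \neg s) holds vacuously.
Satisfying worlds: {v, w, x, y}

v, w, x, y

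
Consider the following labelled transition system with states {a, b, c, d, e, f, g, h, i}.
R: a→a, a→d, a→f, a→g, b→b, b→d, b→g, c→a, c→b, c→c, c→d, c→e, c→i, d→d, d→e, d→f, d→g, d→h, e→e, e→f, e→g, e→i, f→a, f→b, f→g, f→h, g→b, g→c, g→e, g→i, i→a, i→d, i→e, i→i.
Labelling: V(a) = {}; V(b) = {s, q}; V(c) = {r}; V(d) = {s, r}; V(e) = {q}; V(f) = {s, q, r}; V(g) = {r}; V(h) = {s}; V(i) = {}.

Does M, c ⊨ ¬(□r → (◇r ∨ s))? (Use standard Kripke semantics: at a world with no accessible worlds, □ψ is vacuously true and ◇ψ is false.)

At c: □r → (◇r ∨ s) is true, so ¬(□r → (◇r ∨ s)) is false.
  At c: □r is false, ◇r ∨ s is true, so □r → (◇r ∨ s) is true.
    At c: □r requires r at every successor {a, b, c, d, e, i}.
      r fails at a, so □r is false at c.
    At c: ◇r is true, s is false, so ◇r ∨ s is true.
      At c: ◇r requires r at some successor in {a, b, c, d, e, i}.
        r holds at c, so ◇r is true at c.

No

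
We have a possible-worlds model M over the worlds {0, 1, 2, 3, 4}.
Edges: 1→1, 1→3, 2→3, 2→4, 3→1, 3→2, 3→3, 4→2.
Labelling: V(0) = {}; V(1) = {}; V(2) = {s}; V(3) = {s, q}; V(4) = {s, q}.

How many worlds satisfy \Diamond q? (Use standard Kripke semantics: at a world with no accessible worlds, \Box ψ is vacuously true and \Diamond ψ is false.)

Let φ = \Diamond q. Evaluate φ at each world:
  0 (successors ∅): φ is false.
  1 (successors {1, 3}): φ is true.
  2 (successors {3, 4}): φ is true.
  3 (successors {1, 2, 3}): φ is true.
  4 (successors {2}): φ is false.
For instance, at 1:
  At 1: \Diamond q requires q at some successor in {1, 3}.
    q holds at 3, so \Diamond q is true at 1.
Satisfying worlds: {1, 2, 3}

3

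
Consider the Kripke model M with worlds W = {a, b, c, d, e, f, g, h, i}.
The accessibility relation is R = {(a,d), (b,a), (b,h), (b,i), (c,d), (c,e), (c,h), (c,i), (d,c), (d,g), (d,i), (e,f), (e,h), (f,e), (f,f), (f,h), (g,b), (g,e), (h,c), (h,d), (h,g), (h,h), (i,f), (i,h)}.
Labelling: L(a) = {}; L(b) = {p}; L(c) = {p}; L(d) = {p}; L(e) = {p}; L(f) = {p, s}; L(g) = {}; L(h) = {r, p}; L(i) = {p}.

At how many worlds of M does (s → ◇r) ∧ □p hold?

6

Let φ = (s → ◇r) ∧ □p. Evaluate φ at each world:
  a (successors {d}): φ is true.
  b (successors {a, h, i}): φ is false.
  c (successors {d, e, h, i}): φ is true.
  d (successors {c, g, i}): φ is false.
  e (successors {f, h}): φ is true.
  f (successors {e, f, h}): φ is true.
  g (successors {b, e}): φ is true.
  h (successors {c, d, g, h}): φ is false.
  i (successors {f, h}): φ is true.
For instance, at h:
  At h: s → ◇r is true, □p is false, so (s → ◇r) ∧ □p is false.
    At h: s is false, ◇r is true, so s → ◇r is true.
      At h: ◇r requires r at some successor in {c, d, g, h}.
        r holds at h, so ◇r is true at h.
    At h: □p requires p at every successor {c, d, g, h}.
      p fails at g, so □p is false at h.
Satisfying worlds: {a, c, e, f, g, i}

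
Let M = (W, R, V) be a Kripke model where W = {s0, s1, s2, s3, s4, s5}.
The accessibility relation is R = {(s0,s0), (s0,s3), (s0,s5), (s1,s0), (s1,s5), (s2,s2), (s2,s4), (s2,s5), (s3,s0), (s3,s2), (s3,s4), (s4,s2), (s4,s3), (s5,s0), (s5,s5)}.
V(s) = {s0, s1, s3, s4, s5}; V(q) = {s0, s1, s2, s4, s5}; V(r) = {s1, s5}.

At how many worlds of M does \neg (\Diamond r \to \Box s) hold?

Recall that \Box ψ holds at a world iff ψ holds at every accessible world, and \Diamond ψ holds iff ψ holds at some accessible world.
Let φ = \neg (\Diamond r \to \Box s). Evaluate φ at each world:
  s0 (successors {s0, s3, s5}): φ is false.
  s1 (successors {s0, s5}): φ is false.
  s2 (successors {s2, s4, s5}): φ is true.
  s3 (successors {s0, s2, s4}): φ is false.
  s4 (successors {s2, s3}): φ is false.
  s5 (successors {s0, s5}): φ is false.
For instance, at s4:
  At s4: \Diamond r \to \Box s is true, so \neg (\Diamond r \to \Box s) is false.
    At s4: \Diamond r is false, \Box s is false, so \Diamond r \to \Box s is true.
      At s4: \Diamond r requires r at some successor in {s2, s3}.
        At s2: r is false.
        At s3: r is false.
      So \Diamond r is false at s4.
      At s4: \Box s requires s at every successor {s2, s3}.
        s fails at s2, so \Box s is false at s4.
Satisfying worlds: {s2}

1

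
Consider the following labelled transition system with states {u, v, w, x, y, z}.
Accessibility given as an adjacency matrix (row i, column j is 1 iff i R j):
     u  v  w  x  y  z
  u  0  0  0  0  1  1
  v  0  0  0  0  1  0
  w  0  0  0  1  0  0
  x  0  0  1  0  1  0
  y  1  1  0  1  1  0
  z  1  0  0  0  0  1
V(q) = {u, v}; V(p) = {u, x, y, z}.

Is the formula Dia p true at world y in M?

At y: Dia p requires p at some successor in {u, v, x, y}.
  p holds at u, so Dia p is true at y.

Yes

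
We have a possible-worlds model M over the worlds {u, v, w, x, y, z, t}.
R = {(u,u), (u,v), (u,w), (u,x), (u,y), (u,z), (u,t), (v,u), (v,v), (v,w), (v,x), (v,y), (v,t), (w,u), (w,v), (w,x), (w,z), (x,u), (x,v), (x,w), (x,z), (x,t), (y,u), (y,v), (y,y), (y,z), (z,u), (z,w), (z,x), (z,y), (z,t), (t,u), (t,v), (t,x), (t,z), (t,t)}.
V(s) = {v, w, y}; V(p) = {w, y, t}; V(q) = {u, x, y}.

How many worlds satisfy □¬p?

Recall that □ψ holds at a world iff ψ holds at every accessible world, and ◇ψ holds iff ψ holds at some accessible world.
Let φ = □¬p. Evaluate φ at each world:
  u (successors {u, v, w, x, y, z, t}): φ is false.
  v (successors {u, v, w, x, y, t}): φ is false.
  w (successors {u, v, x, z}): φ is true.
  x (successors {u, v, w, z, t}): φ is false.
  y (successors {u, v, y, z}): φ is false.
  z (successors {u, w, x, y, t}): φ is false.
  t (successors {u, v, x, z, t}): φ is false.
For instance, at z:
  At z: □¬p requires ¬p at every successor {u, w, x, y, t}.
    ¬p fails at w, so □¬p is false at z.
Satisfying worlds: {w}

1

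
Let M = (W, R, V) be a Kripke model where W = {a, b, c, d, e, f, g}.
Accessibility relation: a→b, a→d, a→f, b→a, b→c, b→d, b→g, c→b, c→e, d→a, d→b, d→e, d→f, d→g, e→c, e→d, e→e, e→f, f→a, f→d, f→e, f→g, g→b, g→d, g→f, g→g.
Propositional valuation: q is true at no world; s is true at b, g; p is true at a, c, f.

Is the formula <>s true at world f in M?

At f: <>s requires s at some successor in {a, d, e, g}.
  s holds at g, so <>s is true at f.

Yes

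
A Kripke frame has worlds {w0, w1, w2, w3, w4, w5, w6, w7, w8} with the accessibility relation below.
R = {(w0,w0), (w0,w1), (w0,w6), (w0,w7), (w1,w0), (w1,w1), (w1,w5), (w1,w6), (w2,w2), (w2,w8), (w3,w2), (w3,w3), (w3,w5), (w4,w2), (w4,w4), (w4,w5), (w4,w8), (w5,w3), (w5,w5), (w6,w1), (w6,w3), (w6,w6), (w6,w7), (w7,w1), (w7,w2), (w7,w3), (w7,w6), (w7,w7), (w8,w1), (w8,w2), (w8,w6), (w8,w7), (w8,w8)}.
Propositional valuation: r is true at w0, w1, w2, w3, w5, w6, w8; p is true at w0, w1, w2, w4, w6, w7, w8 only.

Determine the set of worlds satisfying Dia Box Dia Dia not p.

w0, w1, w3, w4, w5, w6, w7, w8

Let φ = Dia Box Dia Dia not p. Evaluate φ at each world:
  w0 (successors {w0, w1, w6, w7}): φ is true.
  w1 (successors {w0, w1, w5, w6}): φ is true.
  w2 (successors {w2, w8}): φ is false.
  w3 (successors {w2, w3, w5}): φ is true.
  w4 (successors {w2, w4, w5, w8}): φ is true.
  w5 (successors {w3, w5}): φ is true.
  w6 (successors {w1, w3, w6, w7}): φ is true.
  w7 (successors {w1, w2, w3, w6, w7}): φ is true.
  w8 (successors {w1, w2, w6, w7, w8}): φ is true.
For instance, at w7:
  At w7: Dia Box Dia Dia not p requires Box Dia Dia not p at some successor in {w1, w2, w3, w6, w7}.
    Box Dia Dia not p holds at w1, so Dia Box Dia Dia not p is true at w7.
      At w1: Box Dia Dia not p requires Dia Dia not p at every successor {w0, w1, w5, w6}.
        At w0: Dia Dia not p is true.
        At w1: Dia Dia not p is true.
        At w5: Dia Dia not p is true.
        At w6: Dia Dia not p is true.
      So Box Dia Dia not p is true at w1.
Satisfying worlds: {w0, w1, w3, w4, w5, w6, w7, w8}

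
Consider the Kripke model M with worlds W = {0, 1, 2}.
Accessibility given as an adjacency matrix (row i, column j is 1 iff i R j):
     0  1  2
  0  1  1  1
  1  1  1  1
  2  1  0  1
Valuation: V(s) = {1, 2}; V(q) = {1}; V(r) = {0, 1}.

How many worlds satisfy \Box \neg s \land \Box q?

Let φ = \Box \neg s \land \Box q. Evaluate φ at each world:
  0 (successors {0, 1, 2}): φ is false.
  1 (successors {0, 1, 2}): φ is false.
  2 (successors {0, 2}): φ is false.
For instance, at 0:
  At 0: \Box \neg s is false, \Box q is false, so \Box \neg s \land \Box q is false.
    At 0: \Box \neg s requires \neg s at every successor {0, 1, 2}.
      \neg s fails at 1, so \Box \neg s is false at 0.
    At 0: \Box q requires q at every successor {0, 1, 2}.
      q fails at 0, so \Box q is false at 0.
Satisfying worlds: none.

0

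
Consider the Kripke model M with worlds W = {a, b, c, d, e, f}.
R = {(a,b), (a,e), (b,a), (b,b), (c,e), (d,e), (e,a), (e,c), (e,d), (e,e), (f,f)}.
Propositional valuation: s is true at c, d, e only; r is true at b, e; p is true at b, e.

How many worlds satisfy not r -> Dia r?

Recall that Dia ψ holds at a world iff ψ holds at some accessible world.
Let φ = not r -> Dia r. Evaluate φ at each world:
  a (successors {b, e}): φ is true.
  b (successors {a, b}): φ is true.
  c (successors {e}): φ is true.
  d (successors {e}): φ is true.
  e (successors {a, c, d, e}): φ is true.
  f (successors {f}): φ is false.
For instance, at e:
  At e: not r is false, Dia r is true, so not r -> Dia r is true.
    At e: Dia r requires r at some successor in {a, c, d, e}.
      r holds at e, so Dia r is true at e.
Satisfying worlds: {a, b, c, d, e}

5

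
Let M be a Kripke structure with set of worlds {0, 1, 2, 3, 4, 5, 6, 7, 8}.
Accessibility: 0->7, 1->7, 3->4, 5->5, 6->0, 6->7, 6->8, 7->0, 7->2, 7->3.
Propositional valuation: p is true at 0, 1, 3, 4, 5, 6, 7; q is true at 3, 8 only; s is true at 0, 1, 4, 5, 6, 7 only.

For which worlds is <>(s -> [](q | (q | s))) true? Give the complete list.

Let φ = <>(s -> [](q | (q | s))). Evaluate φ at each world:
  0 (successors {7}): φ is false.
  1 (successors {7}): φ is false.
  2 (successors ∅): φ is false.
  3 (successors {4}): φ is true.
  4 (successors ∅): φ is false.
  5 (successors {5}): φ is true.
  6 (successors {0, 7, 8}): φ is true.
  7 (successors {0, 2, 3}): φ is true.
  8 (successors ∅): φ is false.
For instance, at 6:
  At 6: <>(s -> [](q | (q | s))) requires s -> [](q | (q | s)) at some successor in {0, 7, 8}.
    s -> [](q | (q | s)) holds at 0, so <>(s -> [](q | (q | s))) is true at 6.
      At 0: s is true, [](q | (q | s)) is true, so s -> [](q | (q | s)) is true.
Satisfying worlds: {3, 5, 6, 7}

3, 5, 6, 7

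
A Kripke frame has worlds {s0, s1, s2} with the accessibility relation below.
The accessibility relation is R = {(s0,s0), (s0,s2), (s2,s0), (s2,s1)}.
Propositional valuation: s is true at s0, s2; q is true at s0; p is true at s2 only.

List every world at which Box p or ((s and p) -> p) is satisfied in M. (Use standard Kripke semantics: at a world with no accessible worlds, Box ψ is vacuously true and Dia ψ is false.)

Let φ = Box p or ((s and p) -> p). Evaluate φ at each world:
  s0 (successors {s0, s2}): φ is true.
  s1 (successors ∅): φ is true.
  s2 (successors {s0, s1}): φ is true.
For instance, at s2:
  At s2: Box p is false, (s and p) -> p is true, so Box p or ((s and p) -> p) is true.
    At s2: Box p requires p at every successor {s0, s1}.
      p fails at s0, so Box p is false at s2.
Satisfying worlds: {s0, s1, s2}

s0, s1, s2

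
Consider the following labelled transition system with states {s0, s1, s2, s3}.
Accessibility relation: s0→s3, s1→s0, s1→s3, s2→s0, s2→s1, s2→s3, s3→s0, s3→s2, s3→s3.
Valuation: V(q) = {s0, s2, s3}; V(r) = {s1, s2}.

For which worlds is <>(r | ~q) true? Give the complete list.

Let φ = <>(r | ~q). Evaluate φ at each world:
  s0 (successors {s3}): φ is false.
  s1 (successors {s0, s3}): φ is false.
  s2 (successors {s0, s1, s3}): φ is true.
  s3 (successors {s0, s2, s3}): φ is true.
For instance, at s0:
  At s0: <>(r | ~q) requires r | ~q at some successor in {s3}.
    At s3: r | ~q is false.
  So <>(r | ~q) is false at s0.
Satisfying worlds: {s2, s3}

s2, s3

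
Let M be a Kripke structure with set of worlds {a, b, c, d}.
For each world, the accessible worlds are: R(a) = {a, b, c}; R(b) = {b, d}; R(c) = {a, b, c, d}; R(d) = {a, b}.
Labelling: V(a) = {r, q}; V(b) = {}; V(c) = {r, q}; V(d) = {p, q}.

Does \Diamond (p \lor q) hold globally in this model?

Yes

Let φ = \Diamond (p \lor q). Evaluate φ at each world:
  a (successors {a, b, c}): φ is true.
  b (successors {b, d}): φ is true.
  c (successors {a, b, c, d}): φ is true.
  d (successors {a, b}): φ is true.
For instance, at c:
  At c: \Diamond (p \lor q) requires p \lor q at some successor in {a, b, c, d}.
    p \lor q holds at a, so \Diamond (p \lor q) is true at c.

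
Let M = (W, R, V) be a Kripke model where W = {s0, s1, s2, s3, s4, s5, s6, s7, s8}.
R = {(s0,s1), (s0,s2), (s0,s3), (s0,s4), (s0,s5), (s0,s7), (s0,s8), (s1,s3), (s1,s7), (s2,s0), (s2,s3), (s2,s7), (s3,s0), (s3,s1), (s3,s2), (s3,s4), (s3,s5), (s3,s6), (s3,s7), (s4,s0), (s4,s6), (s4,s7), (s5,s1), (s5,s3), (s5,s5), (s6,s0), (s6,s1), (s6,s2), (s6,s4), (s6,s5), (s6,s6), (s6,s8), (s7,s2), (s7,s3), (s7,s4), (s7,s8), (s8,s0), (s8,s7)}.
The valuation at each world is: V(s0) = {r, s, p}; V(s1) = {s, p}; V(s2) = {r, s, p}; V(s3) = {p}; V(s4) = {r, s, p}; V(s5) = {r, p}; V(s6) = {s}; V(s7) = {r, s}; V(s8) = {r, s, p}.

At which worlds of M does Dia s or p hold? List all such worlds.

s0, s1, s2, s3, s4, s5, s6, s7, s8

Let φ = Dia s or p. Evaluate φ at each world:
  s0 (successors {s1, s2, s3, s4, s5, s7, s8}): φ is true.
  s1 (successors {s3, s7}): φ is true.
  s2 (successors {s0, s3, s7}): φ is true.
  s3 (successors {s0, s1, s2, s4, s5, s6, s7}): φ is true.
  s4 (successors {s0, s6, s7}): φ is true.
  s5 (successors {s1, s3, s5}): φ is true.
  s6 (successors {s0, s1, s2, s4, s5, s6, s8}): φ is true.
  s7 (successors {s2, s3, s4, s8}): φ is true.
  s8 (successors {s0, s7}): φ is true.
For instance, at s2:
  At s2: Dia s is true, p is true, so Dia s or p is true.
    At s2: Dia s requires s at some successor in {s0, s3, s7}.
      s holds at s0, so Dia s is true at s2.
Satisfying worlds: {s0, s1, s2, s3, s4, s5, s6, s7, s8}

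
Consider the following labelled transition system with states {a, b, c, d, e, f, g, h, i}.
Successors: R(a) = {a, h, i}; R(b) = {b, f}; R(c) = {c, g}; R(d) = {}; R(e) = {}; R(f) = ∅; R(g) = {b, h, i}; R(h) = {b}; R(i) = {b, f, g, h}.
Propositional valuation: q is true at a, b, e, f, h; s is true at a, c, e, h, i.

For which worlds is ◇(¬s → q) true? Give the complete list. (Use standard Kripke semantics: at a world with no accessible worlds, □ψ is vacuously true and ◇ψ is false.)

Let φ = ◇(¬s → q). Evaluate φ at each world:
  a (successors {a, h, i}): φ is true.
  b (successors {b, f}): φ is true.
  c (successors {c, g}): φ is true.
  d (successors ∅): φ is false.
  e (successors ∅): φ is false.
  f (successors ∅): φ is false.
  g (successors {b, h, i}): φ is true.
  h (successors {b}): φ is true.
  i (successors {b, f, g, h}): φ is true.
For instance, at c:
  At c: ◇(¬s → q) requires ¬s → q at some successor in {c, g}.
    ¬s → q holds at c, so ◇(¬s → q) is true at c.
Satisfying worlds: {a, b, c, g, h, i}

a, b, c, g, h, i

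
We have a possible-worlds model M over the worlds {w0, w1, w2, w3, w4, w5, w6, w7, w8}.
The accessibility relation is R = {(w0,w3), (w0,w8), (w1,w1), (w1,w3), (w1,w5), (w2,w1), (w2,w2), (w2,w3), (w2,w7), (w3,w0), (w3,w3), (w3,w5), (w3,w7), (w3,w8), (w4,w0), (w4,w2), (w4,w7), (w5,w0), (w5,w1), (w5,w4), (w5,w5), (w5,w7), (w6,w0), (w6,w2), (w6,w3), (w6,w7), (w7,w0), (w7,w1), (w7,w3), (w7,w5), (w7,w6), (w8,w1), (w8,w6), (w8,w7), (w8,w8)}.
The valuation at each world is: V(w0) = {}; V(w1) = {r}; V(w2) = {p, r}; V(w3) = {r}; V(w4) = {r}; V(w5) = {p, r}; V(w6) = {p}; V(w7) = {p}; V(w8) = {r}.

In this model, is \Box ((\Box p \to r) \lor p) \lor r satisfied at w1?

Recall that \Box ψ holds at a world iff ψ holds at every accessible world, and \Diamond ψ holds iff ψ holds at some accessible world.
At w1: \Box ((\Box p \to r) \lor p) is true, r is true, so \Box ((\Box p \to r) \lor p) \lor r is true.
  At w1: \Box ((\Box p \to r) \lor p) requires (\Box p \to r) \lor p at every successor {w1, w3, w5}.
      At w1: \Box p \to r is true, p is false, so (\Box p \to r) \lor p is true.
      At w3: \Box p \to r is true, p is false, so (\Box p \to r) \lor p is true.
      At w5: \Box p \to r is true, p is true, so (\Box p \to r) \lor p is true.
  So \Box ((\Box p \to r) \lor p) is true at w1.

Yes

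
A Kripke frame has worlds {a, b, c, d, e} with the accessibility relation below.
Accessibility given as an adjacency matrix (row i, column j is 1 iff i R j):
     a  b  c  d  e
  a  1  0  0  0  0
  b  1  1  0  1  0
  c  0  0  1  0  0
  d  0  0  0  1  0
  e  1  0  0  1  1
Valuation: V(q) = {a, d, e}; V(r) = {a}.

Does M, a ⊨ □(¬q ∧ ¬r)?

No

At a: □(¬q ∧ ¬r) requires ¬q ∧ ¬r at every successor {a}.
  ¬q ∧ ¬r fails at a, so □(¬q ∧ ¬r) is false at a.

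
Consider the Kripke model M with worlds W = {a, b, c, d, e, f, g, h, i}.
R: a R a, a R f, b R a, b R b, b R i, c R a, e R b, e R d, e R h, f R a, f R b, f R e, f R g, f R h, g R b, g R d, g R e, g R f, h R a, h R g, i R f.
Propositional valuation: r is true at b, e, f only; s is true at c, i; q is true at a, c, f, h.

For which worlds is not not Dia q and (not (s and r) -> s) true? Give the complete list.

Recall that Dia ψ holds at a world iff ψ holds at some accessible world.
Let φ = not not Dia q and (not (s and r) -> s). Evaluate φ at each world:
  a (successors {a, f}): φ is false.
  b (successors {a, b, i}): φ is false.
  c (successors {a}): φ is true.
  d (successors ∅): φ is false.
  e (successors {b, d, h}): φ is false.
  f (successors {a, b, e, g, h}): φ is false.
  g (successors {b, d, e, f}): φ is false.
  h (successors {a, g}): φ is false.
  i (successors {f}): φ is true.
For instance, at h:
  At h: not not Dia q is true, not (s and r) -> s is false, so not not Dia q and (not (s and r) -> s) is false.
    At h: not Dia q is false, so not not Dia q is true.
      At h: Dia q is true, so not Dia q is false.
Satisfying worlds: {c, i}

c, i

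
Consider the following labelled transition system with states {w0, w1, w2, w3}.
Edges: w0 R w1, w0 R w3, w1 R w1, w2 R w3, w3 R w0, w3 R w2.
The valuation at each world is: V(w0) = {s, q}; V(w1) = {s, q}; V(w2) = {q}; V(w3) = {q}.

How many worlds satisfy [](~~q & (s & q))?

Recall that []ψ holds at a world iff ψ holds at every accessible world, and <>ψ holds iff ψ holds at some accessible world.
Let φ = [](~~q & (s & q)). Evaluate φ at each world:
  w0 (successors {w1, w3}): φ is false.
  w1 (successors {w1}): φ is true.
  w2 (successors {w3}): φ is false.
  w3 (successors {w0, w2}): φ is false.
For instance, at w1:
  At w1: [](~~q & (s & q)) requires ~~q & (s & q) at every successor {w1}.
    At w1: ~~q & (s & q) is true.
  So [](~~q & (s & q)) is true at w1.
Satisfying worlds: {w1}

1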